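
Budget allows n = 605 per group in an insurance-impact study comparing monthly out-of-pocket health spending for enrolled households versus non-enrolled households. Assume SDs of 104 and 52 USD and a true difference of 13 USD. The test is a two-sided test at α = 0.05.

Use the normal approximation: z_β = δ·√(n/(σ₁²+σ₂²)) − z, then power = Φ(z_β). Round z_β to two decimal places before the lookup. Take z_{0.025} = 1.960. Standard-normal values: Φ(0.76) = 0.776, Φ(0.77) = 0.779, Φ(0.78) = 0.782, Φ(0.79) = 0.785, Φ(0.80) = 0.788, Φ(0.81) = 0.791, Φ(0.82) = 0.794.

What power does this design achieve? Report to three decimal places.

z_β = δ·√(n/(σ₁²+σ₂²)) − z_{α/2}
    = 13 · √(605/13520) − 1.960
    = 13 · 0.21154 − 1.960
    = 2.7500 − 1.960 = 0.7900 → 0.79
Power = Φ(0.79) = 0.785.

Power ≈ 0.785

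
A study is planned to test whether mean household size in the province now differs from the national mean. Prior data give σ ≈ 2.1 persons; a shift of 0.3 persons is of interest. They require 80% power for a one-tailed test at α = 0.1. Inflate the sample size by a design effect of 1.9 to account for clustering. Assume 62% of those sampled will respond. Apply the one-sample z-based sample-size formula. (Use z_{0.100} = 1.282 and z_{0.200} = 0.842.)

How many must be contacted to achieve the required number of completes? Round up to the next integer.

n = (z_α + z_β)² · σ² / δ²
  = (1.282 + 0.842)² · 2.1² / 0.3²
  = 4.5114 · 4.41 / 0.09
  = 221.06
Design effect: 1.9 × 221.06 = 420.01.
Adjust for 62% response: 420.01 / 0.62 = 677.43.
Round up → n = 678.

n = 678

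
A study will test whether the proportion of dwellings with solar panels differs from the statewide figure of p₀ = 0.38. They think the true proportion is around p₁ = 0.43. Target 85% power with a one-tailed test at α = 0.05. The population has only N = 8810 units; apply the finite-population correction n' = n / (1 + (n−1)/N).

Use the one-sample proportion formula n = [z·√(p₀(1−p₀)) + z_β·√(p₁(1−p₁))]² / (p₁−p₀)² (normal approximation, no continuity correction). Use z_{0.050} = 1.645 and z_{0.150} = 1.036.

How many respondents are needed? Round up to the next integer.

n = [z_α·√(p₀q₀) + z_β·√(p₁q₁)]² / (p₁ − p₀)²
  = [1.645·√(0.38·0.62) + 1.036·√(0.43·0.57)]² / (0.05)²
  = [1.645·0.4854 + 1.036·0.4951]² / 0.0025
  = [1.3114]² / 0.0025
  = 687.87
Finite-population correction (N = 8810): 687.87 / (1 + (687.87 − 1)/8810) = 638.11.
Round up → n = 639.

n = 639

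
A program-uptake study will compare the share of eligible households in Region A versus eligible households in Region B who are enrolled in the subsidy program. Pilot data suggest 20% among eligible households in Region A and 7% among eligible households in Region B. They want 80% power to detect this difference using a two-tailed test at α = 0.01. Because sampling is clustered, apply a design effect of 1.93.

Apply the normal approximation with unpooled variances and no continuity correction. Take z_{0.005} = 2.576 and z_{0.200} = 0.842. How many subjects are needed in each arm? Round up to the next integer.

n = 301 per group

n = (z_{α/2} + z_β)² · [p₁(1−p₁) + p₂(1−p₂)] / (p₁ − p₂)²
  = (2.576 + 0.842)² · (0.20·0.80 + 0.07·0.93) / (0.13)²
  = (3.418)² · (0.1600 + 0.0651) / 0.0169
  = 11.6827 · 0.2251 / 0.0169
  = 155.61
Design effect: 1.93 × 155.61 = 300.32.
Round up → n = 301 per group.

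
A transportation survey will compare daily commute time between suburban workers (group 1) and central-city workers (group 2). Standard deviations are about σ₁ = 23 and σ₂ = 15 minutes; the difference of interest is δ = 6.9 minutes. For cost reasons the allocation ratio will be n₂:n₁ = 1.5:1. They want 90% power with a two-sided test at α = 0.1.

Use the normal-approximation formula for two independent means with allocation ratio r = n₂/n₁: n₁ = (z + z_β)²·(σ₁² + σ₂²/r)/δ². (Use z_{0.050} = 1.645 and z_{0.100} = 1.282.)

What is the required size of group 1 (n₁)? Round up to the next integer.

n₁ = 123

n₁ = (z_{α/2} + z_β)² · (σ₁² + σ₂²/r) / δ²
   = (1.645 + 1.282)² · (23² + 15²/1.5) / 6.9²
   = 8.5673 · (529 + 150) / 47.61
   = 8.5673 · 679 / 47.61
   = 122.18
Round up → n₁ = 123; n₂ = r·n₁ = 1.5 × 123 = 185.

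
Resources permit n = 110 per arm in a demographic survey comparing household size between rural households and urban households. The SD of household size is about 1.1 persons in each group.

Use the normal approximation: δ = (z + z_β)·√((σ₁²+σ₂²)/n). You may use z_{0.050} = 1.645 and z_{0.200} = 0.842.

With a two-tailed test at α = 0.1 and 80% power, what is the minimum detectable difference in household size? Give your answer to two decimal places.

δ = (z_{α/2} + z_β) · √((σ₁²+σ₂²)/n)
  = (1.645 + 0.842) · √(2.42/110)
  = 2.487 · √0.022
  = 2.487 · 0.1483
  = 0.3689

Minimum detectable difference ≈ 0.37 persons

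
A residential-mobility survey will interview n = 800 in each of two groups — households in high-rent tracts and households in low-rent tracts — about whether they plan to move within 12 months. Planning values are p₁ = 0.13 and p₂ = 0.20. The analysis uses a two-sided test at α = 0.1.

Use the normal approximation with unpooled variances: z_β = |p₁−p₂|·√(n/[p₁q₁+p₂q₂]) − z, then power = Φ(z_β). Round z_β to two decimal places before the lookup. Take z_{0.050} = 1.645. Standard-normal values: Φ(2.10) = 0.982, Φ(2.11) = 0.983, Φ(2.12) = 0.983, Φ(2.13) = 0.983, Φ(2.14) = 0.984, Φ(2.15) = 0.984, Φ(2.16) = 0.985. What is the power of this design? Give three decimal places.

Power ≈ 0.984

z_β = |p₁−p₂|·√(n/[p₁q₁+p₂q₂]) − z_{α/2}
    = 0.07 · √(800/0.2731) − 1.645
    = 0.07 · 54.1233 − 1.645
    = 3.7886 − 1.645 = 2.1436 → 2.14
Power = Φ(2.14) = 0.984.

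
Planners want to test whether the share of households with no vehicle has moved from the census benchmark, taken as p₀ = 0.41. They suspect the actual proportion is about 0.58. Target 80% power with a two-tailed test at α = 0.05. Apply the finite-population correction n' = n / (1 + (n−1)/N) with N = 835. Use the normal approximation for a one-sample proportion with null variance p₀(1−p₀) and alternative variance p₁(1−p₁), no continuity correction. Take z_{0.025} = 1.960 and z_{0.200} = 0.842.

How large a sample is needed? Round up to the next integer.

n = [z_{α/2}·√(p₀q₀) + z_β·√(p₁q₁)]² / (p₁ − p₀)²
  = [1.960·√(0.41·0.59) + 0.842·√(0.58·0.42)]² / (0.17)²
  = [1.960·0.4918 + 0.842·0.4936]² / 0.0289
  = [1.3796]² / 0.0289
  = 65.86
Finite-population correction (N = 835): 65.86 / (1 + (65.86 − 1)/835) = 61.11.
Round up → n = 62.

n = 62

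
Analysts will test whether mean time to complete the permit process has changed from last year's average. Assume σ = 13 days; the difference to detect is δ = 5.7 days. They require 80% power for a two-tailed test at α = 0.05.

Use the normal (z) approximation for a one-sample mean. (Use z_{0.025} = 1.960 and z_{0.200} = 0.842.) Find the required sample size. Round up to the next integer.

n = 41

n = (z_{α/2} + z_β)² · σ² / δ²
  = (1.960 + 0.842)² · 13² / 5.7²
  = 7.8512 · 169 / 32.49
  = 40.84
Round up → n = 41.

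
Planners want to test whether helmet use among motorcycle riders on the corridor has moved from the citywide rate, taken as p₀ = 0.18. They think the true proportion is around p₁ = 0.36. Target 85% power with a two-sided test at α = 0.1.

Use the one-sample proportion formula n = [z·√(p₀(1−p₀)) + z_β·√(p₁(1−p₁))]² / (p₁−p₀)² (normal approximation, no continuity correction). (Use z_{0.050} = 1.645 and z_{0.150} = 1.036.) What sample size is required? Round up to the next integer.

n = [z_{α/2}·√(p₀q₀) + z_β·√(p₁q₁)]² / (p₁ − p₀)²
  = [1.645·√(0.18·0.82) + 1.036·√(0.36·0.64)]² / (0.18)²
  = [1.645·0.3842 + 1.036·0.4800]² / 0.0324
  = [1.1293]² / 0.0324
  = 39.36
Round up → n = 40.

n = 40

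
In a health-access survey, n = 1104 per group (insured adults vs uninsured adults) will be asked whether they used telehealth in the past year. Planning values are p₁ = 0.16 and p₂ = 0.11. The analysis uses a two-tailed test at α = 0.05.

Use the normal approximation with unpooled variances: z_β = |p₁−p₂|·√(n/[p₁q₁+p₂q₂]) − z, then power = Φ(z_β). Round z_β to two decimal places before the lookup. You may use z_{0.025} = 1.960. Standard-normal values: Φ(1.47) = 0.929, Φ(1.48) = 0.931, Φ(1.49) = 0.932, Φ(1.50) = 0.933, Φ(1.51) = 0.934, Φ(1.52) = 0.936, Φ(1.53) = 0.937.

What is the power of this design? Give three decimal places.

Power ≈ 0.932

z_β = |p₁−p₂|·√(n/[p₁q₁+p₂q₂]) − z_{α/2}
    = 0.05 · √(1104/0.2323) − 1.960
    = 0.05 · 68.9382 − 1.960
    = 3.4469 − 1.960 = 1.4869 → 1.49
Power = Φ(1.49) = 0.932.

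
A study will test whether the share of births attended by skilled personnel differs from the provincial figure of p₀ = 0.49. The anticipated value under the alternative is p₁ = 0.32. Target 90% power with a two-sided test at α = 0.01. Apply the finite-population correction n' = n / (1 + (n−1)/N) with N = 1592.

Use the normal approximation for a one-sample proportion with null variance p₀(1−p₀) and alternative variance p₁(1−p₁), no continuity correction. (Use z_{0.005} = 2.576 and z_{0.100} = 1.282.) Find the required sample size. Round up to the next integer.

n = [z_{α/2}·√(p₀q₀) + z_β·√(p₁q₁)]² / (p₁ − p₀)²
  = [2.576·√(0.49·0.51) + 1.282·√(0.32·0.68)]² / (-0.17)²
  = [2.576·0.4999 + 1.282·0.4665]² / 0.0289
  = [1.8858]² / 0.0289
  = 123.05
Finite-population correction (N = 1592): 123.05 / (1 + (123.05 − 1)/1592) = 114.29.
Round up → n = 115.

n = 115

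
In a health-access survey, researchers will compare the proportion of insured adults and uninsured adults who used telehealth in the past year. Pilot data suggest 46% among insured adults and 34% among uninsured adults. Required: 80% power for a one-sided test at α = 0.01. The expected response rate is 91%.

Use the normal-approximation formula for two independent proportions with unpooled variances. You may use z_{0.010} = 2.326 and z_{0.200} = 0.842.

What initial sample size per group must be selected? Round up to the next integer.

n = (z_α + z_β)² · [p₁(1−p₁) + p₂(1−p₂)] / (p₁ − p₂)²
  = (2.326 + 0.842)² · (0.46·0.54 + 0.34·0.66) / (0.12)²
  = (3.168)² · (0.2484 + 0.2244) / 0.0144
  = 10.0362 · 0.4728 / 0.0144
  = 329.52
Adjust for 91% response: 329.52 / 0.91 = 362.11.
Round up → n = 363 per group.

n = 363 per group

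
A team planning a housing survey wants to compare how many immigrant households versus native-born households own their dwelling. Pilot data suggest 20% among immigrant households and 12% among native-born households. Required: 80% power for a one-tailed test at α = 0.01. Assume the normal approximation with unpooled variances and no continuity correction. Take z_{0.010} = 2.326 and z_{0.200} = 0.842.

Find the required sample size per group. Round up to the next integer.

n = 417 per group

n = (z_α + z_β)² · [p₁(1−p₁) + p₂(1−p₂)] / (p₁ − p₂)²
  = (2.326 + 0.842)² · (0.20·0.80 + 0.12·0.88) / (0.08)²
  = (3.168)² · (0.1600 + 0.1056) / 0.0064
  = 10.0362 · 0.2656 / 0.0064
  = 416.50
Round up → n = 417 per group.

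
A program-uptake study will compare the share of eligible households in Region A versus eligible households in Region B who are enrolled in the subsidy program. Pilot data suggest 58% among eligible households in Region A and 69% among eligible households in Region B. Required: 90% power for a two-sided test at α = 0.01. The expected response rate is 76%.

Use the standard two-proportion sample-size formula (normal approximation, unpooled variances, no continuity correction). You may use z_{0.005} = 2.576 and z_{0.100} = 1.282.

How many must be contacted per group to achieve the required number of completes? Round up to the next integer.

n = 741 per group

n = (z_{α/2} + z_β)² · [p₁(1−p₁) + p₂(1−p₂)] / (p₁ − p₂)²
  = (2.576 + 1.282)² · (0.58·0.42 + 0.69·0.31) / (-0.11)²
  = (3.858)² · (0.2436 + 0.2139) / 0.0121
  = 14.8842 · 0.4575 / 0.0121
  = 562.77
Adjust for 76% response: 562.77 / 0.76 = 740.49.
Round up → n = 741 per group.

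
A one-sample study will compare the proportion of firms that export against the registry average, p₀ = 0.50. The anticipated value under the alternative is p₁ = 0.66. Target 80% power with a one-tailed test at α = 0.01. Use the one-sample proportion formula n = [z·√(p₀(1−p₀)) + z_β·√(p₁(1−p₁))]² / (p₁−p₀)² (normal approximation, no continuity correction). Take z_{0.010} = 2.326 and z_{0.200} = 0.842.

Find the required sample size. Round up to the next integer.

n = [z_α·√(p₀q₀) + z_β·√(p₁q₁)]² / (p₁ − p₀)²
  = [2.326·√(0.50·0.50) + 0.842·√(0.66·0.34)]² / (0.16)²
  = [2.326·0.5000 + 0.842·0.4737]² / 0.0256
  = [1.5619]² / 0.0256
  = 95.29
Round up → n = 96.

n = 96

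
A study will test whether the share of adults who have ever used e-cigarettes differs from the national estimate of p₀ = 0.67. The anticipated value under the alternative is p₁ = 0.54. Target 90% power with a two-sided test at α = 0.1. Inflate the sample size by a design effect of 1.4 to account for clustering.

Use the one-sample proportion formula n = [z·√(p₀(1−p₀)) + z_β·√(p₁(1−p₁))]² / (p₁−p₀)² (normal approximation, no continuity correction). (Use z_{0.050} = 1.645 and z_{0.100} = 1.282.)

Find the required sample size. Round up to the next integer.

n = [z_{α/2}·√(p₀q₀) + z_β·√(p₁q₁)]² / (p₁ − p₀)²
  = [1.645·√(0.67·0.33) + 1.282·√(0.54·0.46)]² / (-0.13)²
  = [1.645·0.4702 + 1.282·0.4984]² / 0.0169
  = [1.4124]² / 0.0169
  = 118.05
Design effect: 1.4 × 118.05 = 165.27.
Round up → n = 166.

n = 166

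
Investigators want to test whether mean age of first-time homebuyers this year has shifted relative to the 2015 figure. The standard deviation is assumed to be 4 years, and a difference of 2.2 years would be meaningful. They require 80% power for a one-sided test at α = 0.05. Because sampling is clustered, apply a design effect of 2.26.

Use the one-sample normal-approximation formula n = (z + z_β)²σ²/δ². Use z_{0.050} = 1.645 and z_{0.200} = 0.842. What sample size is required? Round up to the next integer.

n = (z_α + z_β)² · σ² / δ²
  = (1.645 + 0.842)² · 4² / 2.2²
  = 6.1852 · 16 / 4.84
  = 20.45
Design effect: 2.26 × 20.45 = 46.21.
Round up → n = 47.

n = 47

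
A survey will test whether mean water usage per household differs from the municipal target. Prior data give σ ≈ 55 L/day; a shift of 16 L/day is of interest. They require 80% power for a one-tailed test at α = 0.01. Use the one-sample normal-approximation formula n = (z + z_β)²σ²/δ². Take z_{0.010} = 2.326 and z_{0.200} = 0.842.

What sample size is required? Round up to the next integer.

n = (z_α + z_β)² · σ² / δ²
  = (2.326 + 0.842)² · 55² / 16²
  = 10.0362 · 3025 / 256
  = 118.59
Round up → n = 119.

n = 119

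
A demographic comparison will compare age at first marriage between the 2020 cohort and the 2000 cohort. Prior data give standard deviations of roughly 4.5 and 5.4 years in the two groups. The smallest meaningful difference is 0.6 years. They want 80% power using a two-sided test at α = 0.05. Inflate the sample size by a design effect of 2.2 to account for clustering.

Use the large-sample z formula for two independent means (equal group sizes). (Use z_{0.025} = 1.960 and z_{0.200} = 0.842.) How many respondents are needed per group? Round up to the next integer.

n = (z_{α/2} + z_β)² · (σ₁² + σ₂²) / δ²
  = (1.960 + 0.842)² · (4.5² + 5.4² = 49.41) / 0.6²
  = 7.8512 · 49.41 / 0.36
  = 1077.58
Design effect: 2.2 × 1077.58 = 2370.67.
Round up → n = 2371 per group.

n = 2371 per group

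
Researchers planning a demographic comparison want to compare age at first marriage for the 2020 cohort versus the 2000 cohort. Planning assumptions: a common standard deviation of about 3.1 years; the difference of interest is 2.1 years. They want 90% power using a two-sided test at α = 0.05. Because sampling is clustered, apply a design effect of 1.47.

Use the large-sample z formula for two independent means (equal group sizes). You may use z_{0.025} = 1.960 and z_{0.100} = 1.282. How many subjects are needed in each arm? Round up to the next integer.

n = (z_{α/2} + z_β)² · (σ₁² + σ₂²) / δ²
  = (1.960 + 1.282)² · (2·3.1² = 19.22) / 2.1²
  = 10.5106 · 19.22 / 4.41
  = 45.81
Design effect: 1.47 × 45.81 = 67.34.
Round up → n = 68 per group.

n = 68 per group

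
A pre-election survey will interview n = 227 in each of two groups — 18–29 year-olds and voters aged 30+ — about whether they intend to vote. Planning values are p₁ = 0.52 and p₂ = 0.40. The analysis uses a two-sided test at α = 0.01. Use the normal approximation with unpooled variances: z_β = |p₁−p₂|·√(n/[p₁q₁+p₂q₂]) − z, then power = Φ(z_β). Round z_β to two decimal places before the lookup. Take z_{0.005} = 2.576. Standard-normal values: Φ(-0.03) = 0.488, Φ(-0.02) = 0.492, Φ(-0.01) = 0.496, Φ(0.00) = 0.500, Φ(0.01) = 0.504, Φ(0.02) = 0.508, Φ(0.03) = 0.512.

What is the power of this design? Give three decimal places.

Power ≈ 0.504

z_β = |p₁−p₂|·√(n/[p₁q₁+p₂q₂]) − z_{α/2}
    = 0.12 · √(227/0.4896) − 2.576
    = 0.12 · 21.5324 − 2.576
    = 2.5839 − 2.576 = 0.0079 → 0.01
Power = Φ(0.01) = 0.504.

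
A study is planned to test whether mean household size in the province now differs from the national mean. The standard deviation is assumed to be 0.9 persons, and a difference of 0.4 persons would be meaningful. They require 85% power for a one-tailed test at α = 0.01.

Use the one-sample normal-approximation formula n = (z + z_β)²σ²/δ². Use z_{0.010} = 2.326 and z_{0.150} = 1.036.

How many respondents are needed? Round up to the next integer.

n = (z_α + z_β)² · σ² / δ²
  = (2.326 + 1.036)² · 0.9² / 0.4²
  = 11.3030 · 0.81 / 0.16
  = 57.22
Round up → n = 58.

n = 58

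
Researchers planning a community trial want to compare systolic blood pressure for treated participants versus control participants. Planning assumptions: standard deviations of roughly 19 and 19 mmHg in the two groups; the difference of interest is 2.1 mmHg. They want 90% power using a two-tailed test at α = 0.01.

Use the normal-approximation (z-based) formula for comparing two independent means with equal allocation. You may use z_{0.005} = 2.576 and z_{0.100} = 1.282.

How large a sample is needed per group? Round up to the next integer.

n = 2437 per group

n = (z_{α/2} + z_β)² · (σ₁² + σ₂²) / δ²
  = (2.576 + 1.282)² · (19² + 19² = 722) / 2.1²
  = 14.8842 · 722 / 4.41
  = 2436.82
Round up → n = 2437 per group.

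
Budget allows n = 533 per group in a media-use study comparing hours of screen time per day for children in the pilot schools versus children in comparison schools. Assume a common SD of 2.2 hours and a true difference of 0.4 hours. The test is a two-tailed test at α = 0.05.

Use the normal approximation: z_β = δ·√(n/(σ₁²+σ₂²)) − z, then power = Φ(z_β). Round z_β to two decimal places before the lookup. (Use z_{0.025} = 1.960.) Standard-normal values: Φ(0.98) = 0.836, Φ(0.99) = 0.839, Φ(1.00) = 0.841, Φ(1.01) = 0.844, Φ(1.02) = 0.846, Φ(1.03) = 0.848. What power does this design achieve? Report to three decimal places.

Power ≈ 0.844

z_β = δ·√(n/(σ₁²+σ₂²)) − z_{α/2}
    = 0.4 · √(533/9.68) − 1.960
    = 0.4 · 7.42038 − 1.960
    = 2.9682 − 1.960 = 1.0082 → 1.01
Power = Φ(1.01) = 0.844.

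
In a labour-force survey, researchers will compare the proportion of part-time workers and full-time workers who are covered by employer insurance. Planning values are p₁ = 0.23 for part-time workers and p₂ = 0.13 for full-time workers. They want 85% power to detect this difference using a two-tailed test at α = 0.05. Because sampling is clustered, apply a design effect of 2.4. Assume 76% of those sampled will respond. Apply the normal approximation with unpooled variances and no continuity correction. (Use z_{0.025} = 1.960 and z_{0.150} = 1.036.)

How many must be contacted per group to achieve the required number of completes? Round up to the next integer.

n = 823 per group

n = (z_{α/2} + z_β)² · [p₁(1−p₁) + p₂(1−p₂)] / (p₁ − p₂)²
  = (1.960 + 1.036)² · (0.23·0.77 + 0.13·0.87) / (0.10)²
  = (2.996)² · (0.1771 + 0.1131) / 0.0100
  = 8.9760 · 0.2902 / 0.0100
  = 260.48
Design effect: 2.4 × 260.48 = 625.16.
Adjust for 76% response: 625.16 / 0.76 = 822.58.
Round up → n = 823 per group.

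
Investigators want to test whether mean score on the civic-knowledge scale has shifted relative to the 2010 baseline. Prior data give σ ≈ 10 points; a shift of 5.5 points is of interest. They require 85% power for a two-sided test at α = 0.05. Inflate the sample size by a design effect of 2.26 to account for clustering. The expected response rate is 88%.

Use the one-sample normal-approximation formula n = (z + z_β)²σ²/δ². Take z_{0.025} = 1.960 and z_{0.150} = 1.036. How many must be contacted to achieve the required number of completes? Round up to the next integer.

n = (z_{α/2} + z_β)² · σ² / δ²
  = (1.960 + 1.036)² · 10² / 5.5²
  = 8.9760 · 100 / 30.25
  = 29.67
Design effect: 2.26 × 29.67 = 67.06.
Adjust for 88% response: 67.06 / 0.88 = 76.21.
Round up → n = 77.

n = 77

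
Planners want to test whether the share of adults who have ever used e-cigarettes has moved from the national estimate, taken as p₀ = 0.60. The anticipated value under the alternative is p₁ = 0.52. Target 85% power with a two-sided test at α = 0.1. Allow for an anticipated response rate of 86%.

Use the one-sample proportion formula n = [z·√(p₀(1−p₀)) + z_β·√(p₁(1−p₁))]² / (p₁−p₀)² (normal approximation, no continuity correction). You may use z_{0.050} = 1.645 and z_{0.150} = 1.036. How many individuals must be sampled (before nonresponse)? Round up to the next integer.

n = [z_{α/2}·√(p₀q₀) + z_β·√(p₁q₁)]² / (p₁ − p₀)²
  = [1.645·√(0.60·0.40) + 1.036·√(0.52·0.48)]² / (-0.08)²
  = [1.645·0.4899 + 1.036·0.4996]² / 0.0064
  = [1.3235]² / 0.0064
  = 273.68
Adjust for 86% response: 273.68 / 0.86 = 318.24.
Round up → n = 319.

n = 319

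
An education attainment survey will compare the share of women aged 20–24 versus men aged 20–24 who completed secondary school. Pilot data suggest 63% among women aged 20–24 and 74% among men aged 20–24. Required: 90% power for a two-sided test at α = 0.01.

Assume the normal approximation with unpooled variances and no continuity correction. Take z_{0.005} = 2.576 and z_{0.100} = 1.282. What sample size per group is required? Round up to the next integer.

n = 524 per group

n = (z_{α/2} + z_β)² · [p₁(1−p₁) + p₂(1−p₂)] / (p₁ − p₂)²
  = (2.576 + 1.282)² · (0.63·0.37 + 0.74·0.26) / (-0.11)²
  = (3.858)² · (0.2331 + 0.1924) / 0.0121
  = 14.8842 · 0.4255 / 0.0121
  = 523.41
Round up → n = 524 per group.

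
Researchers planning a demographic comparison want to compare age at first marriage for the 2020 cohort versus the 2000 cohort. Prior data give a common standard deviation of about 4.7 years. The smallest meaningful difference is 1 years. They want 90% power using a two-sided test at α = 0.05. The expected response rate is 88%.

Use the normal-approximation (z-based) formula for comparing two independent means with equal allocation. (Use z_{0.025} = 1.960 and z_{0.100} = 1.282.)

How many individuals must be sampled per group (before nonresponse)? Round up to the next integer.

n = (z_{α/2} + z_β)² · (σ₁² + σ₂²) / δ²
  = (1.960 + 1.282)² · (2·4.7² = 44.18) / 1²
  = 10.5106 · 44.18 / 1
  = 464.36
Adjust for 88% response: 464.36 / 0.88 = 527.68.
Round up → n = 528 per group.

n = 528 per group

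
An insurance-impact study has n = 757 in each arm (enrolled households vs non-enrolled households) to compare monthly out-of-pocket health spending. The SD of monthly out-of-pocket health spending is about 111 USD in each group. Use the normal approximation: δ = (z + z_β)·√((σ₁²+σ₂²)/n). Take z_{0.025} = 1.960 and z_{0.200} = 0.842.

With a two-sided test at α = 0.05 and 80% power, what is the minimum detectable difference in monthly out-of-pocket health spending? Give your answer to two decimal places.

Minimum detectable difference ≈ 15.99 USD

δ = (z_{α/2} + z_β) · √((σ₁²+σ₂²)/n)
  = (1.960 + 0.842) · √(24642/757)
  = 2.802 · √32.5522
  = 2.802 · 5.7055
  = 15.9867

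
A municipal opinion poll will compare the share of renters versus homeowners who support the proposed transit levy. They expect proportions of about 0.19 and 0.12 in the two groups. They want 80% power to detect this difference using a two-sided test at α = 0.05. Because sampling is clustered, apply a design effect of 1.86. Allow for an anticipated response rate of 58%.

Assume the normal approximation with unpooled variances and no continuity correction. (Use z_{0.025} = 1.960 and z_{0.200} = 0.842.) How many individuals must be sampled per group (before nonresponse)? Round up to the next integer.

n = 1334 per group

n = (z_{α/2} + z_β)² · [p₁(1−p₁) + p₂(1−p₂)] / (p₁ − p₂)²
  = (1.960 + 0.842)² · (0.19·0.81 + 0.12·0.88) / (0.07)²
  = (2.802)² · (0.1539 + 0.1056) / 0.0049
  = 7.8512 · 0.2595 / 0.0049
  = 415.79
Design effect: 1.86 × 415.79 = 773.38.
Adjust for 58% response: 773.38 / 0.58 = 1333.41.
Round up → n = 1334 per group.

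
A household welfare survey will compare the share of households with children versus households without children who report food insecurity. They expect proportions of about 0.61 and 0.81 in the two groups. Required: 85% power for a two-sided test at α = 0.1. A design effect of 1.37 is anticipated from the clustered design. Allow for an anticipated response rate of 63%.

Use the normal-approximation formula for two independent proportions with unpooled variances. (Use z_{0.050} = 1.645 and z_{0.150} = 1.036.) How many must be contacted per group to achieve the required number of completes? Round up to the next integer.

n = 154 per group

n = (z_{α/2} + z_β)² · [p₁(1−p₁) + p₂(1−p₂)] / (p₁ − p₂)²
  = (1.645 + 1.036)² · (0.61·0.39 + 0.81·0.19) / (-0.20)²
  = (2.681)² · (0.2379 + 0.1539) / 0.0400
  = 7.1878 · 0.3918 / 0.0400
  = 70.40
Design effect: 1.37 × 70.40 = 96.45.
Adjust for 63% response: 96.45 / 0.63 = 153.10.
Round up → n = 154 per group.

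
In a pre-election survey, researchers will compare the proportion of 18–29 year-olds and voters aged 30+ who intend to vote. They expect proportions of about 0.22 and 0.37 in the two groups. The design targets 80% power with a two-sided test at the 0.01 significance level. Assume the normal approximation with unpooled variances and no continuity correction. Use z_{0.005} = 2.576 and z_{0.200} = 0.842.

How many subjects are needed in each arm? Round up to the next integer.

n = 211 per group

n = (z_{α/2} + z_β)² · [p₁(1−p₁) + p₂(1−p₂)] / (p₁ − p₂)²
  = (2.576 + 0.842)² · (0.22·0.78 + 0.37·0.63) / (-0.15)²
  = (3.418)² · (0.1716 + 0.2331) / 0.0225
  = 11.6827 · 0.4047 / 0.0225
  = 210.13
Round up → n = 211 per group.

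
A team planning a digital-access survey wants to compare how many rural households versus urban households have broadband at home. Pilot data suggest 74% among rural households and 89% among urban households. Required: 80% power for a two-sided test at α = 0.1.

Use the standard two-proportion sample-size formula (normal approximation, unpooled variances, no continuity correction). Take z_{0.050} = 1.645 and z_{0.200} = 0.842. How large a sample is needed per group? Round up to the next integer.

n = 80 per group

n = (z_{α/2} + z_β)² · [p₁(1−p₁) + p₂(1−p₂)] / (p₁ − p₂)²
  = (1.645 + 0.842)² · (0.74·0.26 + 0.89·0.11) / (-0.15)²
  = (2.487)² · (0.1924 + 0.0979) / 0.0225
  = 6.1852 · 0.2903 / 0.0225
  = 79.80
Round up → n = 80 per group.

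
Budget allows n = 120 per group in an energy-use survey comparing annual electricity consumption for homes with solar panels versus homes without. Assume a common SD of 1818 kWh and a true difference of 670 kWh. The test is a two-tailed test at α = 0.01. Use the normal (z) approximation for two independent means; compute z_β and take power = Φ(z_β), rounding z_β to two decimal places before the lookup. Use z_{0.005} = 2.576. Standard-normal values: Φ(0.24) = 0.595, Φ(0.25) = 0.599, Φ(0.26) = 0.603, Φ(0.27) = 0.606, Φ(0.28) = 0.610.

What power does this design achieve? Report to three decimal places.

Power ≈ 0.610

z_β = δ·√(n/(σ₁²+σ₂²)) − z_{α/2}
    = 670 · √(120/6610248) − 2.576
    = 670 · 0.00426 − 2.576
    = 2.8547 − 2.576 = 0.2787 → 0.28
Power = Φ(0.28) = 0.610.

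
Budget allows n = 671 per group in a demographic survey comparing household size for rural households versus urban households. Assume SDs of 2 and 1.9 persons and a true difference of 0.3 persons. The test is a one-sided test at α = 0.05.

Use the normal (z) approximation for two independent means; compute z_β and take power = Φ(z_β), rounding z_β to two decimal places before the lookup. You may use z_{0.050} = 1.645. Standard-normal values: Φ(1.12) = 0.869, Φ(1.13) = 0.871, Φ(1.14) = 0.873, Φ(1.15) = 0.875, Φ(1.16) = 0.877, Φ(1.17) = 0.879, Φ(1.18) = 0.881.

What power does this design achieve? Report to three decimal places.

z_β = δ·√(n/(σ₁²+σ₂²)) − z_α
    = 0.3 · √(671/7.61) − 1.645
    = 0.3 · 9.39007 − 1.645
    = 2.8170 − 1.645 = 1.1720 → 1.17
Power = Φ(1.17) = 0.879.

Power ≈ 0.879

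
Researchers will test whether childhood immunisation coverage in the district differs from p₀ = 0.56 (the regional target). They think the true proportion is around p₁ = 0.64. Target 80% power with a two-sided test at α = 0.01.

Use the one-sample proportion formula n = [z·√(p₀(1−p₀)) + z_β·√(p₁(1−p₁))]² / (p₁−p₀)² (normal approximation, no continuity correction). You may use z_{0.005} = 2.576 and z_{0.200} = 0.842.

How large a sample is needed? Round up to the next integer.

n = [z_{α/2}·√(p₀q₀) + z_β·√(p₁q₁)]² / (p₁ − p₀)²
  = [2.576·√(0.56·0.44) + 0.842·√(0.64·0.36)]² / (0.08)²
  = [2.576·0.4964 + 0.842·0.4800]² / 0.0064
  = [1.6829]² / 0.0064
  = 442.50
Round up → n = 443.

n = 443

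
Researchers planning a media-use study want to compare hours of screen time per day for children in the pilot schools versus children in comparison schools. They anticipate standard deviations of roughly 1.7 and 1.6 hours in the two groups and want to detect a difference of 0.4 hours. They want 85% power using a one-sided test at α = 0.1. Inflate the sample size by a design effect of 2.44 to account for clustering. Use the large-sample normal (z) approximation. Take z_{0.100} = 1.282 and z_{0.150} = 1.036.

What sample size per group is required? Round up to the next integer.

n = (z_α + z_β)² · (σ₁² + σ₂²) / δ²
  = (1.282 + 1.036)² · (1.7² + 1.6² = 5.45) / 0.4²
  = 5.3731 · 5.45 / 0.16
  = 183.02
Design effect: 2.44 × 183.02 = 446.57.
Round up → n = 447 per group.

n = 447 per group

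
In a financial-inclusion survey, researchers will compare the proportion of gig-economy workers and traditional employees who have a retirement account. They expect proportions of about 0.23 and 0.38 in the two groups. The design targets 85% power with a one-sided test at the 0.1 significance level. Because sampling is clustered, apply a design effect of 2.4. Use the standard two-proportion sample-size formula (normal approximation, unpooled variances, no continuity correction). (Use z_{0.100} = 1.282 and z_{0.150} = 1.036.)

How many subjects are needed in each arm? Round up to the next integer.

n = (z_α + z_β)² · [p₁(1−p₁) + p₂(1−p₂)] / (p₁ − p₂)²
  = (1.282 + 1.036)² · (0.23·0.77 + 0.38·0.62) / (-0.15)²
  = (2.318)² · (0.1771 + 0.2356) / 0.0225
  = 5.3731 · 0.4127 / 0.0225
  = 98.56
Design effect: 2.4 × 98.56 = 236.53.
Round up → n = 237 per group.

n = 237 per group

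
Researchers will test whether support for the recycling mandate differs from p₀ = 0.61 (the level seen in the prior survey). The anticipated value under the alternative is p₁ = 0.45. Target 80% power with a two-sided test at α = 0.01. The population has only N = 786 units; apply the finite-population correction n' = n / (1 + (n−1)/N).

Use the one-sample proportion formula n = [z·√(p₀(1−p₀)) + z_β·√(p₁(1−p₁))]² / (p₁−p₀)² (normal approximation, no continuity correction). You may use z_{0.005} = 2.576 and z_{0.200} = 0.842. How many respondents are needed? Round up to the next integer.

n = [z_{α/2}·√(p₀q₀) + z_β·√(p₁q₁)]² / (p₁ − p₀)²
  = [2.576·√(0.61·0.39) + 0.842·√(0.45·0.55)]² / (-0.16)²
  = [2.576·0.4877 + 0.842·0.4975]² / 0.0256
  = [1.6753]² / 0.0256
  = 109.64
Finite-population correction (N = 786): 109.64 / (1 + (109.64 − 1)/786) = 96.32.
Round up → n = 97.

n = 97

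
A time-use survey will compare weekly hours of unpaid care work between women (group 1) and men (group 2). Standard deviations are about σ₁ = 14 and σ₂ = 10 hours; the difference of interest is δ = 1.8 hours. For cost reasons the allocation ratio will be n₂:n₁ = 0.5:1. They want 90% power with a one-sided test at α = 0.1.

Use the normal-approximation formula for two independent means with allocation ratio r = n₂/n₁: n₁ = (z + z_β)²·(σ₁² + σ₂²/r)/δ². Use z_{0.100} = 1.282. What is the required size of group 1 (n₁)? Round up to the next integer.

n₁ = 804

n₁ = (z_α + z_β)² · (σ₁² + σ₂²/r) / δ²
   = (1.282 + 1.282)² · (14² + 10²/0.5) / 1.8²
   = 6.5741 · (196 + 200) / 3.24
   = 6.5741 · 396 / 3.24
   = 803.50
Round up → n₁ = 804; n₂ = r·n₁ = 0.5 × 804 = 402.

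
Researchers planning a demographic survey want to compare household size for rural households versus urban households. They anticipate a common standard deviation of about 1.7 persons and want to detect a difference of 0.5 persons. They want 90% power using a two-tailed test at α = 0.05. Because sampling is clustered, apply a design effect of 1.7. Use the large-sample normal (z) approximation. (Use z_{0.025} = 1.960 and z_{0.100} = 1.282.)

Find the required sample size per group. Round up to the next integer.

n = 414 per group

n = (z_{α/2} + z_β)² · (σ₁² + σ₂²) / δ²
  = (1.960 + 1.282)² · (2·1.7² = 5.78) / 0.5²
  = 10.5106 · 5.78 / 0.25
  = 243.00
Design effect: 1.7 × 243.00 = 413.11.
Round up → n = 414 per group.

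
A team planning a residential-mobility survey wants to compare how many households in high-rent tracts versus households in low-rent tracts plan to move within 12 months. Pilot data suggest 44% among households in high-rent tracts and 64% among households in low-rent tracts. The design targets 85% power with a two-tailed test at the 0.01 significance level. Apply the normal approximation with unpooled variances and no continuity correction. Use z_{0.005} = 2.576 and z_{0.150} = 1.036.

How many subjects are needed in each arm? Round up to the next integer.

n = 156 per group

n = (z_{α/2} + z_β)² · [p₁(1−p₁) + p₂(1−p₂)] / (p₁ − p₂)²
  = (2.576 + 1.036)² · (0.44·0.56 + 0.64·0.36) / (-0.20)²
  = (3.612)² · (0.2464 + 0.2304) / 0.0400
  = 13.0465 · 0.4768 / 0.0400
  = 155.51
Round up → n = 156 per group.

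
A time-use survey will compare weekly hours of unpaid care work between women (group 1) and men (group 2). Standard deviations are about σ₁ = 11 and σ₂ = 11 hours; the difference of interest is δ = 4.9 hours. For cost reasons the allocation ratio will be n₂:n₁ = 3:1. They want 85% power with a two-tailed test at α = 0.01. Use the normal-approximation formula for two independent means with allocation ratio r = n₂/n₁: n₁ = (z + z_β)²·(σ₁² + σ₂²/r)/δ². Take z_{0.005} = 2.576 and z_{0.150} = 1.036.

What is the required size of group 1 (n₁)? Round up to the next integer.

n₁ = (z_{α/2} + z_β)² · (σ₁² + σ₂²/r) / δ²
   = (2.576 + 1.036)² · (11² + 11²/3) / 4.9²
   = 13.0465 · (121 + 40.3333) / 24.01
   = 13.0465 · 161.3333 / 24.01
   = 87.67
Round up → n₁ = 88; n₂ = r·n₁ = 3 × 88 = 264.

n₁ = 88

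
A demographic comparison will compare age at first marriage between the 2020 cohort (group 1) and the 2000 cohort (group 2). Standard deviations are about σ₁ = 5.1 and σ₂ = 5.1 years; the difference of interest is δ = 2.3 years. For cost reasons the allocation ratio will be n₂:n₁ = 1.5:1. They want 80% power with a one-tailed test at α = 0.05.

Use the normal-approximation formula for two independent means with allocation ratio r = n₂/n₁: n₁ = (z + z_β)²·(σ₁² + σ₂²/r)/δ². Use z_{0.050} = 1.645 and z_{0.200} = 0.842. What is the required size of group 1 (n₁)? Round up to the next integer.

n₁ = 51

n₁ = (z_α + z_β)² · (σ₁² + σ₂²/r) / δ²
   = (1.645 + 0.842)² · (5.1² + 5.1²/1.5) / 2.3²
   = 6.1852 · (26.01 + 17.34) / 5.29
   = 6.1852 · 43.35 / 5.29
   = 50.69
Round up → n₁ = 51; n₂ = r·n₁ = 1.5 × 51 = 77.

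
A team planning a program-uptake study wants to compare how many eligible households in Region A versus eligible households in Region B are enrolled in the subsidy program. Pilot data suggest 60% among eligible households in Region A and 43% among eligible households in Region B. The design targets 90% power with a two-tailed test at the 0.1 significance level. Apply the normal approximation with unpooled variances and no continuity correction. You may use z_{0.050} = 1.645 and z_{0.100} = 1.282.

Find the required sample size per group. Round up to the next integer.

n = 144 per group

n = (z_{α/2} + z_β)² · [p₁(1−p₁) + p₂(1−p₂)] / (p₁ − p₂)²
  = (1.645 + 1.282)² · (0.60·0.40 + 0.43·0.57) / (0.17)²
  = (2.927)² · (0.2400 + 0.2451) / 0.0289
  = 8.5673 · 0.4851 / 0.0289
  = 143.81
Round up → n = 144 per group.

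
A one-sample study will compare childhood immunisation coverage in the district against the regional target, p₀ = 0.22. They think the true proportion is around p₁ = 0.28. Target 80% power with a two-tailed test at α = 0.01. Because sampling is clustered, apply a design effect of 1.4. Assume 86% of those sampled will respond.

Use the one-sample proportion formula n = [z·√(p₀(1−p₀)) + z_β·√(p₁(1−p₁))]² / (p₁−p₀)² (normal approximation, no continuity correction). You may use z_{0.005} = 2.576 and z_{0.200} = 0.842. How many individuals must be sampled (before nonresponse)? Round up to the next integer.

n = [z_{α/2}·√(p₀q₀) + z_β·√(p₁q₁)]² / (p₁ − p₀)²
  = [2.576·√(0.22·0.78) + 0.842·√(0.28·0.72)]² / (0.06)²
  = [2.576·0.4142 + 0.842·0.4490]² / 0.0036
  = [1.4452]² / 0.0036
  = 580.13
Design effect: 1.4 × 580.13 = 812.18.
Adjust for 86% response: 812.18 / 0.86 = 944.40.
Round up → n = 945.

n = 945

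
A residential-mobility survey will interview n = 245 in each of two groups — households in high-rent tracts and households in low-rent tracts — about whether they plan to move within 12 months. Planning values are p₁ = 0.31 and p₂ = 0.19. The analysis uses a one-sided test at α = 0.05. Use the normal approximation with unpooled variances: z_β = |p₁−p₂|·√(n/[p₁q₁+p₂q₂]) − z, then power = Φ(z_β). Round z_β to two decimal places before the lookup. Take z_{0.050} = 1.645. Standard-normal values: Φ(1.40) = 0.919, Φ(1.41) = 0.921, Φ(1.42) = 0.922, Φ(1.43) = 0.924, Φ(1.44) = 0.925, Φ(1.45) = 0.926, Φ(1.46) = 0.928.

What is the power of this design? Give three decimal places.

Power ≈ 0.926

z_β = |p₁−p₂|·√(n/[p₁q₁+p₂q₂]) − z_α
    = 0.12 · √(245/0.3678) − 1.645
    = 0.12 · 25.8094 − 1.645
    = 3.0971 − 1.645 = 1.4521 → 1.45
Power = Φ(1.45) = 0.926.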